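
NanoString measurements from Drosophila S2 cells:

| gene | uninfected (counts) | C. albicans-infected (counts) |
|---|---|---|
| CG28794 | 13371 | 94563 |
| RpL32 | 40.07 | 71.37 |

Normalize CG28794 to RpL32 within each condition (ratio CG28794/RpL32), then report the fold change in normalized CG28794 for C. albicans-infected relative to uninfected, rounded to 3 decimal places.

CG28794/RpL32 (uninfected) = 13371 / 40.07 = 333.69
CG28794/RpL32 (C. albicans-infected) = 94563 / 71.37 = 1325
Fold change = 1325 / 333.69 = 3.9706

3.971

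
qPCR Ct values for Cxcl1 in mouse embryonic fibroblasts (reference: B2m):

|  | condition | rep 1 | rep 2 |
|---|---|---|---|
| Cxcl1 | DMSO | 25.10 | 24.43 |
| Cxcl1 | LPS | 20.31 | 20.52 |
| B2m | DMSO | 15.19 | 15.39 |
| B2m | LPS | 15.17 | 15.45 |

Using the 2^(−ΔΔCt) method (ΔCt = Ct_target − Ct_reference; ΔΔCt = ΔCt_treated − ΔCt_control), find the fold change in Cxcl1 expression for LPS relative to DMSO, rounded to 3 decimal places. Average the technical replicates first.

20.678

Mean Ct: Cxcl1 DMSO 24.765; Cxcl1 LPS 20.415; B2m DMSO 15.290; B2m LPS 15.310
ΔCt(DMSO) = 24.765 − 15.290 = 9.475
ΔCt(LPS) = 20.415 − 15.310 = 5.105
ΔΔCt = 5.105 − 9.475 = -4.370
Fold change = 2^(−(-4.370)) = 2^4.370 = 20.6776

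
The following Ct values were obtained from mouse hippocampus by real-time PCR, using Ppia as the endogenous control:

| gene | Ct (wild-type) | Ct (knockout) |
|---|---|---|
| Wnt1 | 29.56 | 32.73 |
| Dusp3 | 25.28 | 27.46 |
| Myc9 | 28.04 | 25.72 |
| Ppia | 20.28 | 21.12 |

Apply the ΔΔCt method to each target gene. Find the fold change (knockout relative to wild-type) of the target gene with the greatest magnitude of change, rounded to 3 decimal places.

8.938

Wnt1: ΔΔCt = (32.73−21.12) − (29.56−20.28) = 11.61 − 9.28 = 2.33; fold change = 2^-2.33 = 0.199
Dusp3: ΔΔCt = (27.46−21.12) − (25.28−20.28) = 6.34 − 5.00 = 1.34; fold change = 2^-1.34 = 0.395
Myc9: ΔΔCt = (25.72−21.12) − (28.04−20.28) = 4.60 − 7.76 = -3.16; fold change = 2^3.16 = 8.938
Myc9 has the largest |ΔΔCt| = 3.16.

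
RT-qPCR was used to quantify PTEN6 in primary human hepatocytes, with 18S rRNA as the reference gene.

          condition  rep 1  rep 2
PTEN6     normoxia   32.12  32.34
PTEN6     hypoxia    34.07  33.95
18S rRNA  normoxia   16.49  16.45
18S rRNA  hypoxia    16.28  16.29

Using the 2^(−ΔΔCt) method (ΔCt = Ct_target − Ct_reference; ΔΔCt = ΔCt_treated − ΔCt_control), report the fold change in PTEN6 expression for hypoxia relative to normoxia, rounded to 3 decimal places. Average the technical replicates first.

Mean Ct: PTEN6 normoxia 32.230; PTEN6 hypoxia 34.010; 18S rRNA normoxia 16.470; 18S rRNA hypoxia 16.285
ΔCt(normoxia) = 32.230 − 16.470 = 15.760
ΔCt(hypoxia) = 34.010 − 16.285 = 17.725
ΔΔCt = 17.725 − 15.760 = 1.965
Fold change = 2^(−1.965) = 0.2561

0.256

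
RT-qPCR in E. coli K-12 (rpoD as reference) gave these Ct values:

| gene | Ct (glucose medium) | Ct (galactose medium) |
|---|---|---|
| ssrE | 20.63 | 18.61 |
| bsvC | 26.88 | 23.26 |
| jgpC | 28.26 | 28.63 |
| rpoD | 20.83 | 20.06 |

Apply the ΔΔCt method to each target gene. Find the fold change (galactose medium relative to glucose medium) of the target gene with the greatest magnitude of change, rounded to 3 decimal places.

7.210

ssrE: ΔΔCt = (18.61−20.06) − (20.63−20.83) = -1.45 − (-0.20) = -1.25; fold change = 2^1.25 = 2.378
bsvC: ΔΔCt = (23.26−20.06) − (26.88−20.83) = 3.20 − 6.05 = -2.85; fold change = 2^2.85 = 7.210
jgpC: ΔΔCt = (28.63−20.06) − (28.26−20.83) = 8.57 − 7.43 = 1.14; fold change = 2^-1.14 = 0.454
bsvC has the largest |ΔΔCt| = 2.85.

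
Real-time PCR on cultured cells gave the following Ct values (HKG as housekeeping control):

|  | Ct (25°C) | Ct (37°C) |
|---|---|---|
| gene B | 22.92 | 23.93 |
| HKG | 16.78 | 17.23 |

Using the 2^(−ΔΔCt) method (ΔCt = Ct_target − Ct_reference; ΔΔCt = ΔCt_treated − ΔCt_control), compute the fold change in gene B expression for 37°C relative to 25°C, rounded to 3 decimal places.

ΔCt(25°C) = 22.920 − 16.780 = 6.140
ΔCt(37°C) = 23.930 − 17.230 = 6.700
ΔΔCt = 6.700 − 6.140 = 0.560
Fold change = 2^(−0.560) = 0.6783

0.678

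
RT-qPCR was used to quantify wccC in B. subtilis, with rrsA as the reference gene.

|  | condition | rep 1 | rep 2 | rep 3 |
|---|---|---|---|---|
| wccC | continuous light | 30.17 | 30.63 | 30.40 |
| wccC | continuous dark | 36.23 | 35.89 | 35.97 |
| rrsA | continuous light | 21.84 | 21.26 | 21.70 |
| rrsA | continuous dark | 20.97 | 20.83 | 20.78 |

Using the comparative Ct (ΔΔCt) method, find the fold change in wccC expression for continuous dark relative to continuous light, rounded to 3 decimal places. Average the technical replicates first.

0.012

Mean Ct: wccC continuous light 30.400; wccC continuous dark 36.030; rrsA continuous light 21.600; rrsA continuous dark 20.860
ΔCt(continuous light) = 30.400 − 21.600 = 8.800
ΔCt(continuous dark) = 36.030 − 20.860 = 15.170
ΔΔCt = 15.170 − 8.800 = 6.370
Fold change = 2^(−6.370) = 0.0121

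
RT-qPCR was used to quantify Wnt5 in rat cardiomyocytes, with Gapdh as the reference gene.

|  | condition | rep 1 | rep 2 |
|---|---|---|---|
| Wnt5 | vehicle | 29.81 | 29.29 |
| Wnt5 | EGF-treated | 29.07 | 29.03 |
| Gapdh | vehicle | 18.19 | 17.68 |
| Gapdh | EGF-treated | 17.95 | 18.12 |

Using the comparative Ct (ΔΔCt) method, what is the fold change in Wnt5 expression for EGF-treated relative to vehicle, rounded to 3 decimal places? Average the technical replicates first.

Mean Ct: Wnt5 vehicle 29.550; Wnt5 EGF-treated 29.050; Gapdh vehicle 17.935; Gapdh EGF-treated 18.035
ΔCt(vehicle) = 29.550 − 17.935 = 11.615
ΔCt(EGF-treated) = 29.050 − 18.035 = 11.015
ΔΔCt = 11.015 − 11.615 = -0.600
Fold change = 2^(−(-0.600)) = 2^0.600 = 1.5157

1.516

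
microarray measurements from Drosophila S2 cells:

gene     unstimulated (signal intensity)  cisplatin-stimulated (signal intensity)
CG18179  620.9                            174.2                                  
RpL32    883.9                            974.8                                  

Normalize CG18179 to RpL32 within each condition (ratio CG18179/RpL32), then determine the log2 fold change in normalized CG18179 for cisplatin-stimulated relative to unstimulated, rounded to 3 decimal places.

CG18179/RpL32 (unstimulated) = 620.9 / 883.9 = 0.70246
CG18179/RpL32 (cisplatin-stimulated) = 174.2 / 974.8 = 0.1787
Fold change = 0.1787 / 0.70246 = 0.2544
log2(0.2544) = -1.9748

-1.975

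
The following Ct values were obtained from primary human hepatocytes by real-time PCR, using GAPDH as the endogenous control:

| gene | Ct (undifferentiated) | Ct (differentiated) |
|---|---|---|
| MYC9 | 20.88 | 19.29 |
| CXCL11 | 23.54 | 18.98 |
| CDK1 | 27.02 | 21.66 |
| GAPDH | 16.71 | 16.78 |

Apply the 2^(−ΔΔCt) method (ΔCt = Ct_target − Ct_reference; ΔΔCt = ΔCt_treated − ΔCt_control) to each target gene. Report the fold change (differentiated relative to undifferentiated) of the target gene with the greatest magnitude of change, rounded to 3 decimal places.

43.111

MYC9: ΔΔCt = (19.29−16.78) − (20.88−16.71) = 2.51 − 4.17 = -1.66; fold change = 2^1.66 = 3.160
CXCL11: ΔΔCt = (18.98−16.78) − (23.54−16.71) = 2.20 − 6.83 = -4.63; fold change = 2^4.63 = 24.761
CDK1: ΔΔCt = (21.66−16.78) − (27.02−16.71) = 4.88 − 10.31 = -5.43; fold change = 2^5.43 = 43.111
CDK1 has the largest |ΔΔCt| = 5.43.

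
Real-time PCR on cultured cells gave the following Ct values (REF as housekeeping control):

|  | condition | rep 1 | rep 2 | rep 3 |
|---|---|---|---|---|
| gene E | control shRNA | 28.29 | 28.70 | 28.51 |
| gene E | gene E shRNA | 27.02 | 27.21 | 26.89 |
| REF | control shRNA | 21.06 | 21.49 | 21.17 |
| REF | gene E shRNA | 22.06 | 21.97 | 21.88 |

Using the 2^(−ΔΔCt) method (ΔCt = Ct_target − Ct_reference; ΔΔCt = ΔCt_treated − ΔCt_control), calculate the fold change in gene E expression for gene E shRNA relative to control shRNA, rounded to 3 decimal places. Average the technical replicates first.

4.563

Mean Ct: gene E control shRNA 28.500; gene E gene E shRNA 27.040; REF control shRNA 21.240; REF gene E shRNA 21.970
ΔCt(control shRNA) = 28.500 − 21.240 = 7.260
ΔCt(gene E shRNA) = 27.040 − 21.970 = 5.070
ΔΔCt = 5.070 − 7.260 = -2.190
Fold change = 2^(−(-2.190)) = 2^2.190 = 4.5631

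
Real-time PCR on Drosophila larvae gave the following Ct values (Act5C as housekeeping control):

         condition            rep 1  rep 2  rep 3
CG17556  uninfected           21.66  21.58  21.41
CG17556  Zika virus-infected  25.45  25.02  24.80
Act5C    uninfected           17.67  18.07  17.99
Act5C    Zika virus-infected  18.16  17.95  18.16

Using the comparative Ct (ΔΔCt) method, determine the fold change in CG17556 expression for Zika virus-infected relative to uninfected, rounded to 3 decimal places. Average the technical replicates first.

0.097

Mean Ct: CG17556 uninfected 21.550; CG17556 Zika virus-infected 25.090; Act5C uninfected 17.910; Act5C Zika virus-infected 18.090
ΔCt(uninfected) = 21.550 − 17.910 = 3.640
ΔCt(Zika virus-infected) = 25.090 − 18.090 = 7.000
ΔΔCt = 7.000 − 3.640 = 3.360
Fold change = 2^(−3.360) = 0.0974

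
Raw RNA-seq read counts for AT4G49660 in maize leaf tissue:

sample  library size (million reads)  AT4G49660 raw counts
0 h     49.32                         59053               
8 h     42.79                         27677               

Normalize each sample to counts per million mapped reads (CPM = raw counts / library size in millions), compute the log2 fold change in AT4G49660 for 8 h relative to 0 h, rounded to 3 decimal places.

CPM(0 h) = 59053 / 49.32 = 1197.3439
CPM(8 h) = 27677 / 42.79 = 646.8100
Fold change = 646.8100 / 1197.3439 = 0.54020
log2(0.54020) = -0.8884

-0.888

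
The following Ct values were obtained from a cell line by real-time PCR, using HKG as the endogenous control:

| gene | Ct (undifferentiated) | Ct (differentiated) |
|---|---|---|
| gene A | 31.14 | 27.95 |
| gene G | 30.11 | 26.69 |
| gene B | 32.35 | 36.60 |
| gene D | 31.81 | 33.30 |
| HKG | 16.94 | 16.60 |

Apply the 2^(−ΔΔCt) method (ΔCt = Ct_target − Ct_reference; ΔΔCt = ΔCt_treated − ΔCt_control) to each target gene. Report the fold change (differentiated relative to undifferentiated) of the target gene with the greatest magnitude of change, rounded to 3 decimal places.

gene A: ΔΔCt = (27.95−16.60) − (31.14−16.94) = 11.35 − 14.20 = -2.85; fold change = 2^2.85 = 7.210
gene G: ΔΔCt = (26.69−16.60) − (30.11−16.94) = 10.09 − 13.17 = -3.08; fold change = 2^3.08 = 8.456
gene B: ΔΔCt = (36.60−16.60) − (32.35−16.94) = 20.00 − 15.41 = 4.59; fold change = 2^-4.59 = 0.042
gene D: ΔΔCt = (33.30−16.60) − (31.81−16.94) = 16.70 − 14.87 = 1.83; fold change = 2^-1.83 = 0.281
gene B has the largest |ΔΔCt| = 4.59.

0.042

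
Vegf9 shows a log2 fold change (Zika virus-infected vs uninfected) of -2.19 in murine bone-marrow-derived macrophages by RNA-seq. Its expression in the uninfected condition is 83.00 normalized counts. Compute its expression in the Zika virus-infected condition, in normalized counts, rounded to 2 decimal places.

18.19

Fold change = 2^(-2.19) = 0.2192
Zika virus-infected expression = 83.00 × 0.2192 = 18.19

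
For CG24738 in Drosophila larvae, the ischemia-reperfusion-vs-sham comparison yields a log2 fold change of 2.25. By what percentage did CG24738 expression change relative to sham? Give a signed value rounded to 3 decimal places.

375.683%

Fold change = 2^(2.25) = 4.7568
Percent change = (FC − 1) × 100% = (4.7568 − 1) × 100 = 375.683%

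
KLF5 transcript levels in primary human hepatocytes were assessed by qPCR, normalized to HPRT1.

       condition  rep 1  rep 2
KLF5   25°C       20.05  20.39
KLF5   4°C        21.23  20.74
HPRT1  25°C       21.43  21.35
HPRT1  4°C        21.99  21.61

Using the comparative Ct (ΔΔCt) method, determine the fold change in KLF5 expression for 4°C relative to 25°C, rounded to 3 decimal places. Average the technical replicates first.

Mean Ct: KLF5 25°C 20.220; KLF5 4°C 20.985; HPRT1 25°C 21.390; HPRT1 4°C 21.800
ΔCt(25°C) = 20.220 − 21.390 = -1.170
ΔCt(4°C) = 20.985 − 21.800 = -0.815
ΔΔCt = -0.815 − (-1.170) = 0.355
Fold change = 2^(−0.355) = 0.7819

0.782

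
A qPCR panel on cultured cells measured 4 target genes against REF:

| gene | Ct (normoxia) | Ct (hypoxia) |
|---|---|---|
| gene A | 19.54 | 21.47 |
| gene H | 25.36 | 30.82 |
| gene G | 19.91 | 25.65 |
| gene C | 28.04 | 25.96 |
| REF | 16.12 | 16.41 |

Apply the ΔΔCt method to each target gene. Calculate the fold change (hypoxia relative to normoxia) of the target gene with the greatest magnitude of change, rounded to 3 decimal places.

0.023

gene A: ΔΔCt = (21.47−16.41) − (19.54−16.12) = 5.06 − 3.42 = 1.64; fold change = 2^-1.64 = 0.321
gene H: ΔΔCt = (30.82−16.41) − (25.36−16.12) = 14.41 − 9.24 = 5.17; fold change = 2^-5.17 = 0.028
gene G: ΔΔCt = (25.65−16.41) − (19.91−16.12) = 9.24 − 3.79 = 5.45; fold change = 2^-5.45 = 0.023
gene C: ΔΔCt = (25.96−16.41) − (28.04−16.12) = 9.55 − 11.92 = -2.37; fold change = 2^2.37 = 5.169
gene G has the largest |ΔΔCt| = 5.45.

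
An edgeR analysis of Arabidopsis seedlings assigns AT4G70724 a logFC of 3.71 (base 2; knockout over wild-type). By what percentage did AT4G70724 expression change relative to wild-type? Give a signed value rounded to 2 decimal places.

1208.64%

Fold change = 2^(3.71) = 13.0864
Percent change = (FC − 1) × 100% = (13.0864 − 1) × 100 = 1208.64%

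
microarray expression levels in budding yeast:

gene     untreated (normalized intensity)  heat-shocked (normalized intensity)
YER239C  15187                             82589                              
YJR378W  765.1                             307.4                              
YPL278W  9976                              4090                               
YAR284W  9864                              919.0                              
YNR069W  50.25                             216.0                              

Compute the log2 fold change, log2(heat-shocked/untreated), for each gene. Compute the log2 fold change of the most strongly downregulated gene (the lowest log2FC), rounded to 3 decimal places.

log2(82589/15187) = 2.443  (YER239C)
log2(307.4/765.1) = -1.316  (YJR378W)
log2(4090/9976) = -1.286  (YPL278W)
log2(919.0/9864) = -3.424  (YAR284W)
log2(216.0/50.25) = 2.104  (YNR069W)
YAR284W is most strongly downregulated.

-3.424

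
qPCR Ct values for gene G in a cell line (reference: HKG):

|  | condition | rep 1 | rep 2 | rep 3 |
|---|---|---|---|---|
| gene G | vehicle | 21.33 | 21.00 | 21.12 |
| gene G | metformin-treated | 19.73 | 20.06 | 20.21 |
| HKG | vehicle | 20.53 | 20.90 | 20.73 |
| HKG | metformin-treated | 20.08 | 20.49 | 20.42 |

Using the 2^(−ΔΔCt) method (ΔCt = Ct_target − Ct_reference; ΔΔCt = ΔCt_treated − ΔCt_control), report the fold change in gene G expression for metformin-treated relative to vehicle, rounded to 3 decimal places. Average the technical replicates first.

1.693

Mean Ct: gene G vehicle 21.150; gene G metformin-treated 20.000; HKG vehicle 20.720; HKG metformin-treated 20.330
ΔCt(vehicle) = 21.150 − 20.720 = 0.430
ΔCt(metformin-treated) = 20.000 − 20.330 = -0.330
ΔΔCt = -0.330 − 0.430 = -0.760
Fold change = 2^(−(-0.760)) = 2^0.760 = 1.6935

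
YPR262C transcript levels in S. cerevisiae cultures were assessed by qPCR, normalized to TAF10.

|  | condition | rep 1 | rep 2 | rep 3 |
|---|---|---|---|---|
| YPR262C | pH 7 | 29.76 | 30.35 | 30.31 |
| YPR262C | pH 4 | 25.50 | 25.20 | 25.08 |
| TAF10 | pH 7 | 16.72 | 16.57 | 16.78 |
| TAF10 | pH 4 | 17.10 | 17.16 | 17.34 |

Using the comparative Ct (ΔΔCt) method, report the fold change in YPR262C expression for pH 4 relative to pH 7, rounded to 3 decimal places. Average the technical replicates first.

41.933

Mean Ct: YPR262C pH 7 30.140; YPR262C pH 4 25.260; TAF10 pH 7 16.690; TAF10 pH 4 17.200
ΔCt(pH 7) = 30.140 − 16.690 = 13.450
ΔCt(pH 4) = 25.260 − 17.200 = 8.060
ΔΔCt = 8.060 − 13.450 = -5.390
Fold change = 2^(−(-5.390)) = 2^5.390 = 41.9326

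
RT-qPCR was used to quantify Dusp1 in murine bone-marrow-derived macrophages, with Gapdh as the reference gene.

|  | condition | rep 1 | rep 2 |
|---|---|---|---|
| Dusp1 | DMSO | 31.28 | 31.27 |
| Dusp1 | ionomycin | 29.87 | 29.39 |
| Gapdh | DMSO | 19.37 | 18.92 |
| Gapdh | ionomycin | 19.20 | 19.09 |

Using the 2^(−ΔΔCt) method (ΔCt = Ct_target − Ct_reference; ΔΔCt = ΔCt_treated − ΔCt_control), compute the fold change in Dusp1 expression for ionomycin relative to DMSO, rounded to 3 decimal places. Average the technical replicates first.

Mean Ct: Dusp1 DMSO 31.275; Dusp1 ionomycin 29.630; Gapdh DMSO 19.145; Gapdh ionomycin 19.145
ΔCt(DMSO) = 31.275 − 19.145 = 12.130
ΔCt(ionomycin) = 29.630 − 19.145 = 10.485
ΔΔCt = 10.485 − 12.130 = -1.645
Fold change = 2^(−(-1.645)) = 2^1.645 = 3.1275

3.127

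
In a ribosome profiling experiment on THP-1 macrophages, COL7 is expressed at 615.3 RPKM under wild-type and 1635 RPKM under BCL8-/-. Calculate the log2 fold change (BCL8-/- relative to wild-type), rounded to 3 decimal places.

1.410

Fold change = 1635 / 615.3 = 2.6572
log2(2.6572) = 1.4099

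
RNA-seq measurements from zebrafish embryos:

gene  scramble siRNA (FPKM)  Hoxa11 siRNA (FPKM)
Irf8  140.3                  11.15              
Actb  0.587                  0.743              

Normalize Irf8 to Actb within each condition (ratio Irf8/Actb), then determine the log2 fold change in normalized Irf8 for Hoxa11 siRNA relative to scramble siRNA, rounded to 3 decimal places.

Irf8/Actb (scramble siRNA) = 140.3 / 0.587 = 239.01
Irf8/Actb (Hoxa11 siRNA) = 11.15 / 0.743 = 15.007
Fold change = 15.007 / 239.01 = 0.0628
log2(0.0628) = -3.9934

-3.993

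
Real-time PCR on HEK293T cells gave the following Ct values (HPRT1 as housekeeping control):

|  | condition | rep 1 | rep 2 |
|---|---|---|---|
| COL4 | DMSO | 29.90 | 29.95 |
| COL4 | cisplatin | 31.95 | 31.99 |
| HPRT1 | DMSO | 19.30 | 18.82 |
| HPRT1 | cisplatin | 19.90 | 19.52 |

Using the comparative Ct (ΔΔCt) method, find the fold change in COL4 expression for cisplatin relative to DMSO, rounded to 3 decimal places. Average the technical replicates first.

Mean Ct: COL4 DMSO 29.925; COL4 cisplatin 31.970; HPRT1 DMSO 19.060; HPRT1 cisplatin 19.710
ΔCt(DMSO) = 29.925 − 19.060 = 10.865
ΔCt(cisplatin) = 31.970 − 19.710 = 12.260
ΔΔCt = 12.260 − 10.865 = 1.395
Fold change = 2^(−1.395) = 0.3802

0.380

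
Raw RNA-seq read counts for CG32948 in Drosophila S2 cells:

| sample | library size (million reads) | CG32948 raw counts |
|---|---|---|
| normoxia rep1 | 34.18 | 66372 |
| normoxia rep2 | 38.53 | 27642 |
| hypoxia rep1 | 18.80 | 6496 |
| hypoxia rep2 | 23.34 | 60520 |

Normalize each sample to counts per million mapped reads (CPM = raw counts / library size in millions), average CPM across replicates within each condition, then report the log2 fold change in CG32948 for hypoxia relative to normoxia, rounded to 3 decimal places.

0.144

CPM(normoxia rep1) = 66372 / 34.18 = 1941.8373
CPM(normoxia rep2) = 27642 / 38.53 = 717.4150
CPM(hypoxia rep1) = 6496 / 18.80 = 345.5319
CPM(hypoxia rep2) = 60520 / 23.34 = 2592.9734
mean CPM(normoxia) = 1329.6262; mean CPM(hypoxia) = 1469.2527
Fold change = 1469.2527 / 1329.6262 = 1.10501
log2(1.10501) = 0.1441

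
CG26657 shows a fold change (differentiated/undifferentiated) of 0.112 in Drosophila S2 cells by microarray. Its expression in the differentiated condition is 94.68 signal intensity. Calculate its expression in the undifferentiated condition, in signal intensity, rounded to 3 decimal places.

845.357

undifferentiated expression = 94.68 / 0.112 = 845.357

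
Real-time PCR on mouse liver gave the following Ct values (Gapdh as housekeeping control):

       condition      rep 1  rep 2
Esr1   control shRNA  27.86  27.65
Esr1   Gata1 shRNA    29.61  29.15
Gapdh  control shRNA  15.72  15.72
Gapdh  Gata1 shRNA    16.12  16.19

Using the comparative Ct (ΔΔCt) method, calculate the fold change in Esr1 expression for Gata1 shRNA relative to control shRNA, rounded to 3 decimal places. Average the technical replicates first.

0.438

Mean Ct: Esr1 control shRNA 27.755; Esr1 Gata1 shRNA 29.380; Gapdh control shRNA 15.720; Gapdh Gata1 shRNA 16.155
ΔCt(control shRNA) = 27.755 − 15.720 = 12.035
ΔCt(Gata1 shRNA) = 29.380 − 16.155 = 13.225
ΔΔCt = 13.225 − 12.035 = 1.190
Fold change = 2^(−1.190) = 0.4383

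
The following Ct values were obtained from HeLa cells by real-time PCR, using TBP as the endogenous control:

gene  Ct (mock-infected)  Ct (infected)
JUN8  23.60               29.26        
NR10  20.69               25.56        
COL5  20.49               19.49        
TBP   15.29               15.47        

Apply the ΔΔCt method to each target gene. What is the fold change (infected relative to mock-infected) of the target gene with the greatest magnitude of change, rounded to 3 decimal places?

0.022

JUN8: ΔΔCt = (29.26−15.47) − (23.60−15.29) = 13.79 − 8.31 = 5.48; fold change = 2^-5.48 = 0.022
NR10: ΔΔCt = (25.56−15.47) − (20.69−15.29) = 10.09 − 5.40 = 4.69; fold change = 2^-4.69 = 0.039
COL5: ΔΔCt = (19.49−15.47) − (20.49−15.29) = 4.02 − 5.20 = -1.18; fold change = 2^1.18 = 2.266
JUN8 has the largest |ΔΔCt| = 5.48.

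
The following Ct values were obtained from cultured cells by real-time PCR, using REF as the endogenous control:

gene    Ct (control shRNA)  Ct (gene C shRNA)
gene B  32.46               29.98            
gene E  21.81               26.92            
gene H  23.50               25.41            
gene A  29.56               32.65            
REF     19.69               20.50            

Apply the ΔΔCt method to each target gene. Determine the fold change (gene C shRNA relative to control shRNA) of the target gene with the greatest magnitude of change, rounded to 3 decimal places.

gene B: ΔΔCt = (29.98−20.50) − (32.46−19.69) = 9.48 − 12.77 = -3.29; fold change = 2^3.29 = 9.781
gene E: ΔΔCt = (26.92−20.50) − (21.81−19.69) = 6.42 − 2.12 = 4.30; fold change = 2^-4.30 = 0.051
gene H: ΔΔCt = (25.41−20.50) − (23.50−19.69) = 4.91 − 3.81 = 1.10; fold change = 2^-1.10 = 0.467
gene A: ΔΔCt = (32.65−20.50) − (29.56−19.69) = 12.15 − 9.87 = 2.28; fold change = 2^-2.28 = 0.206
gene E has the largest |ΔΔCt| = 4.30.

0.051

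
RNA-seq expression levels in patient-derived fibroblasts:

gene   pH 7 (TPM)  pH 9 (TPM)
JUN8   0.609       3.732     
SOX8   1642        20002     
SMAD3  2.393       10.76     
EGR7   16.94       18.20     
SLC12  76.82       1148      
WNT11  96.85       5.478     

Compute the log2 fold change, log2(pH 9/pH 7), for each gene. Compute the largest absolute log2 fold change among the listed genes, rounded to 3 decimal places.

log2(3.732/0.609) = 2.615  (JUN8)
log2(20002/1642) = 3.607  (SOX8)
log2(10.76/2.393) = 2.169  (SMAD3)
log2(18.20/16.94) = 0.104  (EGR7)
log2(1148/76.82) = 3.901  (SLC12)
log2(5.478/96.85) = -4.144  (WNT11)
The largest magnitude belongs to WNT11.

4.144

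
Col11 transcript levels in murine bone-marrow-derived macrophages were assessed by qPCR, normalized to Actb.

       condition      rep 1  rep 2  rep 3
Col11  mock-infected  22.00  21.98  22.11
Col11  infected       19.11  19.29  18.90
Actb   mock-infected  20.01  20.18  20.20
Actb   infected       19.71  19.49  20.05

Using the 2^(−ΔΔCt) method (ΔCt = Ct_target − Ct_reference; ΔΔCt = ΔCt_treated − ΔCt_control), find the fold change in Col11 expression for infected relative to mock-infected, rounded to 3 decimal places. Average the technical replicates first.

5.856

Mean Ct: Col11 mock-infected 22.030; Col11 infected 19.100; Actb mock-infected 20.130; Actb infected 19.750
ΔCt(mock-infected) = 22.030 − 20.130 = 1.900
ΔCt(infected) = 19.100 − 19.750 = -0.650
ΔΔCt = -0.650 − 1.900 = -2.550
Fold change = 2^(−(-2.550)) = 2^2.550 = 5.8563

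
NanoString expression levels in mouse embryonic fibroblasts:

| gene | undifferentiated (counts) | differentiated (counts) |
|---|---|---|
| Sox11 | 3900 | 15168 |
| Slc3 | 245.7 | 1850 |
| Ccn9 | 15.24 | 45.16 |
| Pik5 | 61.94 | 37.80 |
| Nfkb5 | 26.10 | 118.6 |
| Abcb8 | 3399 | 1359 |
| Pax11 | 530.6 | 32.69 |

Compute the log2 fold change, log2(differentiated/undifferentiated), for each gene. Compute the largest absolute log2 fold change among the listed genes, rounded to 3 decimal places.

log2(15168/3900) = 1.959  (Sox11)
log2(1850/245.7) = 2.913  (Slc3)
log2(45.16/15.24) = 1.567  (Ccn9)
log2(37.80/61.94) = -0.712  (Pik5)
log2(118.6/26.10) = 2.184  (Nfkb5)
log2(1359/3399) = -1.323  (Abcb8)
log2(32.69/530.6) = -4.021  (Pax11)
The largest magnitude belongs to Pax11.

4.021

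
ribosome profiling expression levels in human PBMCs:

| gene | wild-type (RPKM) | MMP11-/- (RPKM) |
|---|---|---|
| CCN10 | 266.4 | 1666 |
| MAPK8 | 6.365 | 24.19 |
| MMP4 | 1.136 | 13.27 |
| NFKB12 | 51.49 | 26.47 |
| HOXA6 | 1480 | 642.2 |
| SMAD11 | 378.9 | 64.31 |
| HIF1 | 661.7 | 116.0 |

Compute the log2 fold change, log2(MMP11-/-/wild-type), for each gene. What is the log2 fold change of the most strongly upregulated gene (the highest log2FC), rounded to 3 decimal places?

log2(1666/266.4) = 2.645  (CCN10)
log2(24.19/6.365) = 1.926  (MAPK8)
log2(13.27/1.136) = 3.546  (MMP4)
log2(26.47/51.49) = -0.960  (NFKB12)
log2(642.2/1480) = -1.205  (HOXA6)
log2(64.31/378.9) = -2.559  (SMAD11)
log2(116.0/661.7) = -2.512  (HIF1)
MMP4 is most strongly upregulated.

3.546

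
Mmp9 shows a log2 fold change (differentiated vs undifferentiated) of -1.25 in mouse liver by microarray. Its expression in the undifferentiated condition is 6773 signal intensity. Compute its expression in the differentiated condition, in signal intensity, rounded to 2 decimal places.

Fold change = 2^(-1.25) = 0.4204
differentiated expression = 6773 × 0.4204 = 2847.70

2847.70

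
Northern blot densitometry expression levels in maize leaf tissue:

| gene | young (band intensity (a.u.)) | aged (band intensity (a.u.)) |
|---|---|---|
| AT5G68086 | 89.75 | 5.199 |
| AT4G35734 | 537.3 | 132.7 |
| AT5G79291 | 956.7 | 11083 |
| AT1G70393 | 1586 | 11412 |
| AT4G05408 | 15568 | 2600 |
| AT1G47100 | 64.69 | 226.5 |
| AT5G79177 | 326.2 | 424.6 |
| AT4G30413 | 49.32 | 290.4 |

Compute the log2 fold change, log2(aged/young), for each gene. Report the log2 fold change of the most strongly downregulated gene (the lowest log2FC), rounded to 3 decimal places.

log2(5.199/89.75) = -4.110  (AT5G68086)
log2(132.7/537.3) = -2.018  (AT4G35734)
log2(11083/956.7) = 3.534  (AT5G79291)
log2(11412/1586) = 2.847  (AT1G70393)
log2(2600/15568) = -2.582  (AT4G05408)
log2(226.5/64.69) = 1.808  (AT1G47100)
log2(424.6/326.2) = 0.380  (AT5G79177)
log2(290.4/49.32) = 2.558  (AT4G30413)
AT5G68086 is most strongly downregulated.

-4.110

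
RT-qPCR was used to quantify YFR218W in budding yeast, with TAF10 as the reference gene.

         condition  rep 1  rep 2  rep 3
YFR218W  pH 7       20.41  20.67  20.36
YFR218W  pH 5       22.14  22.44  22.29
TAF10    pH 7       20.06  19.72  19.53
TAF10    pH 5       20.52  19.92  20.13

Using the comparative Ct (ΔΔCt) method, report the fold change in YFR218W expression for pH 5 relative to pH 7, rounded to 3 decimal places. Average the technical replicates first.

Mean Ct: YFR218W pH 7 20.480; YFR218W pH 5 22.290; TAF10 pH 7 19.770; TAF10 pH 5 20.190
ΔCt(pH 7) = 20.480 − 19.770 = 0.710
ΔCt(pH 5) = 22.290 − 20.190 = 2.100
ΔΔCt = 2.100 − 0.710 = 1.390
Fold change = 2^(−1.390) = 0.3816

0.382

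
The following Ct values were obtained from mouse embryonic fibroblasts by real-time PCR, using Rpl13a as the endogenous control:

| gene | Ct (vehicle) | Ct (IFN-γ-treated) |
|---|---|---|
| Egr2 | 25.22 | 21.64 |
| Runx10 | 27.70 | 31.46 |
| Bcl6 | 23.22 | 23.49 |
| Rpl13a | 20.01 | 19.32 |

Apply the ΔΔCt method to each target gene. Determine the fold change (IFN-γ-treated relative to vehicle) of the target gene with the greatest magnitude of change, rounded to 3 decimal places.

Egr2: ΔΔCt = (21.64−19.32) − (25.22−20.01) = 2.32 − 5.21 = -2.89; fold change = 2^2.89 = 7.413
Runx10: ΔΔCt = (31.46−19.32) − (27.70−20.01) = 12.14 − 7.69 = 4.45; fold change = 2^-4.45 = 0.046
Bcl6: ΔΔCt = (23.49−19.32) − (23.22−20.01) = 4.17 − 3.21 = 0.96; fold change = 2^-0.96 = 0.514
Runx10 has the largest |ΔΔCt| = 4.45.

0.046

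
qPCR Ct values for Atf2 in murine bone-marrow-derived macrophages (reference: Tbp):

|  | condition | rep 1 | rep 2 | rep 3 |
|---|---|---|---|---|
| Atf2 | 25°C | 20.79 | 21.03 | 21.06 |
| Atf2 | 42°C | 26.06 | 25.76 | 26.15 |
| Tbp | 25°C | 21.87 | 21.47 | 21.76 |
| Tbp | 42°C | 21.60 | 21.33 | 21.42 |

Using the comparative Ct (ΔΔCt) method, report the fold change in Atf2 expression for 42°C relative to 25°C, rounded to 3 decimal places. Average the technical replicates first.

0.026

Mean Ct: Atf2 25°C 20.960; Atf2 42°C 25.990; Tbp 25°C 21.700; Tbp 42°C 21.450
ΔCt(25°C) = 20.960 − 21.700 = -0.740
ΔCt(42°C) = 25.990 − 21.450 = 4.540
ΔΔCt = 4.540 − (-0.740) = 5.280
Fold change = 2^(−5.280) = 0.0257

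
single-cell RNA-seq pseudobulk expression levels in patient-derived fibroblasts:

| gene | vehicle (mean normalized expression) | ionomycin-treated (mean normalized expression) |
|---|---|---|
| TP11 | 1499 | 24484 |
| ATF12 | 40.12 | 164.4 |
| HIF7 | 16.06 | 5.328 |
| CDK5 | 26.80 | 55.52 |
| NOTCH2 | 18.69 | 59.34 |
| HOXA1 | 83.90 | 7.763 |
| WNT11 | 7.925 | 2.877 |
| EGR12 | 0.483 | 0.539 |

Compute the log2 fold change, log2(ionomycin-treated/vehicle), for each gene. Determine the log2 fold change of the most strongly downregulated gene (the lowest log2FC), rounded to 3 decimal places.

log2(24484/1499) = 4.030  (TP11)
log2(164.4/40.12) = 2.035  (ATF12)
log2(5.328/16.06) = -1.592  (HIF7)
log2(55.52/26.80) = 1.051  (CDK5)
log2(59.34/18.69) = 1.667  (NOTCH2)
log2(7.763/83.90) = -3.434  (HOXA1)
log2(2.877/7.925) = -1.462  (WNT11)
log2(0.539/0.483) = 0.158  (EGR12)
HOXA1 is most strongly downregulated.

-3.434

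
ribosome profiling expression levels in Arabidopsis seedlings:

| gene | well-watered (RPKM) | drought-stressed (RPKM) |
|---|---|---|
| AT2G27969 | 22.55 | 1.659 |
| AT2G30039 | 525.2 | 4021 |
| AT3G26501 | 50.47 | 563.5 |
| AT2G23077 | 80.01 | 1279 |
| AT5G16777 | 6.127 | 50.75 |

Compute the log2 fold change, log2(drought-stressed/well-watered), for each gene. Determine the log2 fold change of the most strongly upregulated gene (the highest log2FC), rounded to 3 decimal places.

log2(1.659/22.55) = -3.765  (AT2G27969)
log2(4021/525.2) = 2.937  (AT2G30039)
log2(563.5/50.47) = 3.481  (AT3G26501)
log2(1279/80.01) = 3.999  (AT2G23077)
log2(50.75/6.127) = 3.050  (AT5G16777)
AT2G23077 is most strongly upregulated.

3.999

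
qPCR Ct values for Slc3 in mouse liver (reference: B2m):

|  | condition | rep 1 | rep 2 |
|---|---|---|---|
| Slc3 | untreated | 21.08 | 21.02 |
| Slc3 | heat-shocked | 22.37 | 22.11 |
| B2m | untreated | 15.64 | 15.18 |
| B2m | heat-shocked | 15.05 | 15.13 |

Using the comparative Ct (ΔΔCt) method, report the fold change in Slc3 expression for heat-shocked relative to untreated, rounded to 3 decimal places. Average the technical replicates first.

0.351

Mean Ct: Slc3 untreated 21.050; Slc3 heat-shocked 22.240; B2m untreated 15.410; B2m heat-shocked 15.090
ΔCt(untreated) = 21.050 − 15.410 = 5.640
ΔCt(heat-shocked) = 22.240 − 15.090 = 7.150
ΔΔCt = 7.150 − 5.640 = 1.510
Fold change = 2^(−1.510) = 0.3511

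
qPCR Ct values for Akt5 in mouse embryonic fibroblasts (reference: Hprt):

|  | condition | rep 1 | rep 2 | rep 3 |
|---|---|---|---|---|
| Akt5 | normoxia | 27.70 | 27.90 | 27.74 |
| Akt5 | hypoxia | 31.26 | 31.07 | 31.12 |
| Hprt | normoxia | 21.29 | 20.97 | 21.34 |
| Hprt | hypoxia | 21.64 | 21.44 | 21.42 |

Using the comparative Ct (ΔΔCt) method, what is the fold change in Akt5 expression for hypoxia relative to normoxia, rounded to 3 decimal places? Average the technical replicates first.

Mean Ct: Akt5 normoxia 27.780; Akt5 hypoxia 31.150; Hprt normoxia 21.200; Hprt hypoxia 21.500
ΔCt(normoxia) = 27.780 − 21.200 = 6.580
ΔCt(hypoxia) = 31.150 − 21.500 = 9.650
ΔΔCt = 9.650 − 6.580 = 3.070
Fold change = 2^(−3.070) = 0.1191

0.119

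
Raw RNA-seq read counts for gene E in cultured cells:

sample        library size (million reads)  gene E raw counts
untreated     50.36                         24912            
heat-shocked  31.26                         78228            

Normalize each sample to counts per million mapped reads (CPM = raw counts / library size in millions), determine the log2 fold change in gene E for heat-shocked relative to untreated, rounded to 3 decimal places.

CPM(untreated) = 24912 / 50.36 = 494.6783
CPM(heat-shocked) = 78228 / 31.26 = 2502.4952
Fold change = 2502.4952 / 494.6783 = 5.05883
log2(5.05883) = 2.3388

2.339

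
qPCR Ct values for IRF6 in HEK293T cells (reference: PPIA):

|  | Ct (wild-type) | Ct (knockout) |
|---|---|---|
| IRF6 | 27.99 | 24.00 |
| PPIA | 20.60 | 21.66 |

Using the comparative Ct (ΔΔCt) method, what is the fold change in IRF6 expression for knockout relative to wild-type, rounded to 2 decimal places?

ΔCt(wild-type) = 27.990 − 20.600 = 7.390
ΔCt(knockout) = 24.000 − 21.660 = 2.340
ΔΔCt = 2.340 − 7.390 = -5.050
Fold change = 2^(−(-5.050)) = 2^5.050 = 33.128

33.13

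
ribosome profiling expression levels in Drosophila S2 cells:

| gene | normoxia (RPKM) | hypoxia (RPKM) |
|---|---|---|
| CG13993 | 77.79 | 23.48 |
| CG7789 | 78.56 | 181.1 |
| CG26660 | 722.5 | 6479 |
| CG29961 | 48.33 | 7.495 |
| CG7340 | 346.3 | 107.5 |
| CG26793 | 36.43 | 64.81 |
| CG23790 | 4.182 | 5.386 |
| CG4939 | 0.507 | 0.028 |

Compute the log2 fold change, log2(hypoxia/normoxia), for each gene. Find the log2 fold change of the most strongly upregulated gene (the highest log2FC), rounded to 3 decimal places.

log2(23.48/77.79) = -1.728  (CG13993)
log2(181.1/78.56) = 1.205  (CG7789)
log2(6479/722.5) = 3.165  (CG26660)
log2(7.495/48.33) = -2.689  (CG29961)
log2(107.5/346.3) = -1.688  (CG7340)
log2(64.81/36.43) = 0.831  (CG26793)
log2(5.386/4.182) = 0.365  (CG23790)
log2(0.028/0.507) = -4.178  (CG4939)
CG26660 is most strongly upregulated.

3.165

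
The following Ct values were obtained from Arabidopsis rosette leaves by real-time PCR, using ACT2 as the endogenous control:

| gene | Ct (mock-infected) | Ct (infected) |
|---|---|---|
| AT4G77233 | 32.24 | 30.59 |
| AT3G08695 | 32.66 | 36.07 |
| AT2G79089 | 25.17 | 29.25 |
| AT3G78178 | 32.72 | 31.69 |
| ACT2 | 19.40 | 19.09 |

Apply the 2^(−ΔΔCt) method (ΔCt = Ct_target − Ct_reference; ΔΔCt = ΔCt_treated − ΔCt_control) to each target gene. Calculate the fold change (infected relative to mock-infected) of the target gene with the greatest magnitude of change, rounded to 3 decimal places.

0.048

AT4G77233: ΔΔCt = (30.59−19.09) − (32.24−19.40) = 11.50 − 12.84 = -1.34; fold change = 2^1.34 = 2.532
AT3G08695: ΔΔCt = (36.07−19.09) − (32.66−19.40) = 16.98 − 13.26 = 3.72; fold change = 2^-3.72 = 0.076
AT2G79089: ΔΔCt = (29.25−19.09) − (25.17−19.40) = 10.16 − 5.77 = 4.39; fold change = 2^-4.39 = 0.048
AT3G78178: ΔΔCt = (31.69−19.09) − (32.72−19.40) = 12.60 − 13.32 = -0.72; fold change = 2^0.72 = 1.647
AT2G79089 has the largest |ΔΔCt| = 4.39.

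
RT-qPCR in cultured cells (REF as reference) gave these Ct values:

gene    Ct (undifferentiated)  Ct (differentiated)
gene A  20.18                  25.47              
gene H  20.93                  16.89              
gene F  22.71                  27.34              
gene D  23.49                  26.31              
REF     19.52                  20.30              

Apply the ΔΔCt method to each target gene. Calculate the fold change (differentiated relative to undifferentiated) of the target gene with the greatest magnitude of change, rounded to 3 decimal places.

28.246

gene A: ΔΔCt = (25.47−20.30) − (20.18−19.52) = 5.17 − 0.66 = 4.51; fold change = 2^-4.51 = 0.044
gene H: ΔΔCt = (16.89−20.30) − (20.93−19.52) = -3.41 − 1.41 = -4.82; fold change = 2^4.82 = 28.246
gene F: ΔΔCt = (27.34−20.30) − (22.71−19.52) = 7.04 − 3.19 = 3.85; fold change = 2^-3.85 = 0.069
gene D: ΔΔCt = (26.31−20.30) − (23.49−19.52) = 6.01 − 3.97 = 2.04; fold change = 2^-2.04 = 0.243
gene H has the largest |ΔΔCt| = 4.82.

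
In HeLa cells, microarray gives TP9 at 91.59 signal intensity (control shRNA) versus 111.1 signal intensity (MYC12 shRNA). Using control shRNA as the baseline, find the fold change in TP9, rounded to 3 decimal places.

Fold change = 111.1 / 91.59 = 1.2130
TP9 is upregulated.

1.213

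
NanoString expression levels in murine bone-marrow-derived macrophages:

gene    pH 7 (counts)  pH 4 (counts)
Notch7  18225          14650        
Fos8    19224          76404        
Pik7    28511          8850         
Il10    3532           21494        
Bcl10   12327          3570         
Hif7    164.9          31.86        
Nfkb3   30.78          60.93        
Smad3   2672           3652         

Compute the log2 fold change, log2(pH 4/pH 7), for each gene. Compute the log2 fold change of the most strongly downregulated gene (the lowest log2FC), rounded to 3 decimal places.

log2(14650/18225) = -0.315  (Notch7)
log2(76404/19224) = 1.991  (Fos8)
log2(8850/28511) = -1.688  (Pik7)
log2(21494/3532) = 2.605  (Il10)
log2(3570/12327) = -1.788  (Bcl10)
log2(31.86/164.9) = -2.372  (Hif7)
log2(60.93/30.78) = 0.985  (Nfkb3)
log2(3652/2672) = 0.451  (Smad3)
Hif7 is most strongly downregulated.

-2.372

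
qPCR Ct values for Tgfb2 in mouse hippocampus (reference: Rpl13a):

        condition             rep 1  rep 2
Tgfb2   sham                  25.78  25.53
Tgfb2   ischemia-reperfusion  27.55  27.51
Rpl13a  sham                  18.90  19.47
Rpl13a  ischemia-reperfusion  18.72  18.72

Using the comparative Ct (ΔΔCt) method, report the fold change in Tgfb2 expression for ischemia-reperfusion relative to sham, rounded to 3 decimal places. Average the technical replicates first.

Mean Ct: Tgfb2 sham 25.655; Tgfb2 ischemia-reperfusion 27.530; Rpl13a sham 19.185; Rpl13a ischemia-reperfusion 18.720
ΔCt(sham) = 25.655 − 19.185 = 6.470
ΔCt(ischemia-reperfusion) = 27.530 − 18.720 = 8.810
ΔΔCt = 8.810 − 6.470 = 2.340
Fold change = 2^(−2.340) = 0.1975

0.198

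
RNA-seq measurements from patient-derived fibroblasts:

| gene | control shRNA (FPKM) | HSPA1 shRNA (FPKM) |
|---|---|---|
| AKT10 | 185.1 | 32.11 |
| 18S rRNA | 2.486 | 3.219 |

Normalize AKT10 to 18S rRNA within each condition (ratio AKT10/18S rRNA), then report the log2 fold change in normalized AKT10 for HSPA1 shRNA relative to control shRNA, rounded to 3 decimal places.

-2.900

AKT10/18S rRNA (control shRNA) = 185.1 / 2.486 = 74.457
AKT10/18S rRNA (HSPA1 shRNA) = 32.11 / 3.219 = 9.9751
Fold change = 9.9751 / 74.457 = 0.1340
log2(0.1340) = -2.9000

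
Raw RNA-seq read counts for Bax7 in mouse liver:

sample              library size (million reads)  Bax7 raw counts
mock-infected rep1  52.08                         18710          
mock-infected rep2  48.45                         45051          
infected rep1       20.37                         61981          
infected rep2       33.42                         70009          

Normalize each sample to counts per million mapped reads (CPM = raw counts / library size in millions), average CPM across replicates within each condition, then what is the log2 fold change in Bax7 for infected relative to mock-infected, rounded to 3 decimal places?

1.995

CPM(mock-infected rep1) = 18710 / 52.08 = 359.2550
CPM(mock-infected rep2) = 45051 / 48.45 = 929.8452
CPM(infected rep1) = 61981 / 20.37 = 3042.7590
CPM(infected rep2) = 70009 / 33.42 = 2094.8235
mean CPM(mock-infected) = 644.5501; mean CPM(infected) = 2568.7912
Fold change = 2568.7912 / 644.5501 = 3.98540
log2(3.98540) = 1.9947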